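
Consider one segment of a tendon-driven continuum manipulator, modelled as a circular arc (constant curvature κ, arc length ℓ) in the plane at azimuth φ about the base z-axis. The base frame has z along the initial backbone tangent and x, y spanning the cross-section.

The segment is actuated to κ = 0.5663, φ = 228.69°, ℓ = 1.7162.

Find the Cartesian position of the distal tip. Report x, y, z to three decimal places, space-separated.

-0.509 -0.579 1.459

θ = κ·ℓ = 0.5663 × 1.7162 = 0.97188 rad
ρ = (1 − cos θ)/κ = (1 − 0.56374)/0.5663 = 0.77036
z = sin θ / κ = 0.82595/0.5663 = 1.45850
x = ρ cos φ = 0.77036 × cos(228.69°) = -0.50854
y = ρ sin φ = 0.77036 × sin(228.69°) = -0.57866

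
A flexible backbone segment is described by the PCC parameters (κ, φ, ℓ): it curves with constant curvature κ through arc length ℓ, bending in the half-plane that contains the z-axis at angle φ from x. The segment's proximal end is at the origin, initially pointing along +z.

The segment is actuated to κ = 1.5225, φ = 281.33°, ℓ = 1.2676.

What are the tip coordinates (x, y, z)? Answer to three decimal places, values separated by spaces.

θ = κ·ℓ = 1.5225 × 1.2676 = 1.92992 rad
ρ = (1 − cos θ)/κ = (1 − -0.35145)/1.5225 = 0.88766
z = sin θ / κ = 0.93620/1.5225 = 0.61491
x = ρ cos φ = 0.88766 × cos(281.33°) = 0.17439
y = ρ sin φ = 0.88766 × sin(281.33°) = -0.87036

0.174 -0.870 0.615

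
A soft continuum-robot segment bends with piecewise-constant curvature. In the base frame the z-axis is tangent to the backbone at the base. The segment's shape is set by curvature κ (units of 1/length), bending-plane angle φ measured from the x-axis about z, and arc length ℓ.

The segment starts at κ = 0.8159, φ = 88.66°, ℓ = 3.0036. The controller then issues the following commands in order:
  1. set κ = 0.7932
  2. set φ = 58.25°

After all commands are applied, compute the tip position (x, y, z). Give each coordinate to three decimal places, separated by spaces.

1.145 1.850 0.868

initial: κ=0.8159, φ=88.66°, ℓ=3.0036
cmd 1: set κ=0.7932 → (κ,φ,ℓ)=(0.7932,88.66°,3.0036) → tip=(0.0509,2.1747,0.8677)
cmd 2: set φ=58.25° → (κ,φ,ℓ)=(0.7932,58.25°,3.0036) → tip=(1.1447,1.8498,0.8677)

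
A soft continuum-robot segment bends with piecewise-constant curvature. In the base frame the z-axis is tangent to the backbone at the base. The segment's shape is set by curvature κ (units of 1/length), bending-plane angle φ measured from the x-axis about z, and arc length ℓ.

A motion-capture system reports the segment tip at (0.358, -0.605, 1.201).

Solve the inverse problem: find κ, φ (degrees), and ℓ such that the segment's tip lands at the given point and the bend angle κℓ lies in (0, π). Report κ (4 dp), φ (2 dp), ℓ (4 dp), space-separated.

ρ = √(x²+y²) = √(0.358² + -0.605²) = 0.70299
φ = atan2(y, x) mod 360° = atan2(-0.605, 0.358) = 300.6143°
|p|² = ρ² + z² = 0.70299² + 1.201² = 1.93659
κ = 2ρ / |p|² = 2×0.70299 / 1.93659 = 0.72600
θ = 2·atan2(ρ, z) = 2·atan2(0.70299, 1.201) = 1.05913 rad
ℓ = θ/κ = 1.05913/0.72600 = 1.45885

0.7260 300.61 1.4589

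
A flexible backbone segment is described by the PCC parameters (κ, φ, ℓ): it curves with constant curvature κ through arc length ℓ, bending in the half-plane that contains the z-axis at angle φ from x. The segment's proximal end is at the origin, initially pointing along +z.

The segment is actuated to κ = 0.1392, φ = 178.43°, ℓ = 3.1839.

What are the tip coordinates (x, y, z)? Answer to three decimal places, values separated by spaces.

θ = κ·ℓ = 0.1392 × 3.1839 = 0.44320 rad
ρ = (1 − cos θ)/κ = (1 − 0.90338)/0.1392 = 0.69408
z = sin θ / κ = 0.42883/0.1392 = 3.08069
x = ρ cos φ = 0.69408 × cos(178.43°) = -0.69382
y = ρ sin φ = 0.69408 × sin(178.43°) = 0.01902

-0.694 0.019 3.081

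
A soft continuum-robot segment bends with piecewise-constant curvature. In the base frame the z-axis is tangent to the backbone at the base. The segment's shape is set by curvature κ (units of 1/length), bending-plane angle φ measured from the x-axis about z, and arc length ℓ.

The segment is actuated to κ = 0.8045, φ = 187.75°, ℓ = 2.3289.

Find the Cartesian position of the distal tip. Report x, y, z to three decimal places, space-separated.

θ = κ·ℓ = 0.8045 × 2.3289 = 1.87360 rad
ρ = (1 − cos θ)/κ = (1 − -0.29820)/0.8045 = 1.61367
z = sin θ / κ = 0.95450/0.8045 = 1.18646
x = ρ cos φ = 1.61367 × cos(187.75°) = -1.59893
y = ρ sin φ = 1.61367 × sin(187.75°) = -0.21760

-1.599 -0.218 1.186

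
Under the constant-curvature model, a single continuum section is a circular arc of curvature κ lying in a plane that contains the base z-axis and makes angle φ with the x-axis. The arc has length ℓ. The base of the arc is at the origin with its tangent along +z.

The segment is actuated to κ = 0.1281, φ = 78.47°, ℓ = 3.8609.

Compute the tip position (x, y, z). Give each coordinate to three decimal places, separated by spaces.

θ = κ·ℓ = 0.1281 × 3.8609 = 0.49458 rad
ρ = (1 − cos θ)/κ = (1 − 0.88017)/0.1281 = 0.93546
z = sin θ / κ = 0.47466/0.1281 = 3.70541
x = ρ cos φ = 0.93546 × cos(78.47°) = 0.18698
y = ρ sin φ = 0.93546 × sin(78.47°) = 0.91658

0.187 0.917 3.705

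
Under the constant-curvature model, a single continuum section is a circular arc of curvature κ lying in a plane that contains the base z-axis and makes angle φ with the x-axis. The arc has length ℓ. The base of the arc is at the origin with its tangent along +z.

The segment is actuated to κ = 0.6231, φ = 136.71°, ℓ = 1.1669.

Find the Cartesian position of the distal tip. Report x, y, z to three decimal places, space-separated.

-0.295 0.278 1.067

θ = κ·ℓ = 0.6231 × 1.1669 = 0.72710 rad
ρ = (1 − cos θ)/κ = (1 − 0.74711)/0.6231 = 0.40586
z = sin θ / κ = 0.66470/0.6231 = 1.06677
x = ρ cos φ = 0.40586 × cos(136.71°) = -0.29542
y = ρ sin φ = 0.40586 × sin(136.71°) = 0.27830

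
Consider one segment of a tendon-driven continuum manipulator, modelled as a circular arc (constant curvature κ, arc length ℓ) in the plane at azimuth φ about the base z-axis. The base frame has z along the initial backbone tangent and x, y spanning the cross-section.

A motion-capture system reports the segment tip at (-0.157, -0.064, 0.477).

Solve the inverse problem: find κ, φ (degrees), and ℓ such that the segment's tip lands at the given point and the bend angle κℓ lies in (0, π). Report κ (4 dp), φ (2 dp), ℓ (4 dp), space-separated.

1.3231 202.18 0.5162

ρ = √(x²+y²) = √(-0.157² + -0.064²) = 0.16954
φ = atan2(y, x) mod 360° = atan2(-0.064, -0.157) = 202.1779°
|p|² = ρ² + z² = 0.16954² + 0.477² = 0.25627
κ = 2ρ / |p|² = 2×0.16954 / 0.25627 = 1.32314
θ = 2·atan2(ρ, z) = 2·atan2(0.16954, 0.477) = 0.68302 rad
ℓ = θ/κ = 0.68302/1.32314 = 0.51621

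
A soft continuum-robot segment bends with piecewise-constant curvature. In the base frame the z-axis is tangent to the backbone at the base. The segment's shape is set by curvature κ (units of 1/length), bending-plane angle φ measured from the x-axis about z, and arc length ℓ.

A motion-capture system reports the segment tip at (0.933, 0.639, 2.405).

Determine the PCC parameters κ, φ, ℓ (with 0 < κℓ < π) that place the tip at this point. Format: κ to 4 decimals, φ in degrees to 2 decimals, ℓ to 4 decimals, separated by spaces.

ρ = √(x²+y²) = √(0.933² + 0.639²) = 1.13084
φ = atan2(y, x) mod 360° = atan2(0.639, 0.933) = 34.4068°
|p|² = ρ² + z² = 1.13084² + 2.405² = 7.06283
κ = 2ρ / |p|² = 2×1.13084 / 7.06283 = 0.32022
θ = 2·atan2(ρ, z) = 2·atan2(1.13084, 2.405) = 0.87906 rad
ℓ = θ/κ = 0.87906/0.32022 = 2.74514

0.3202 34.41 2.7451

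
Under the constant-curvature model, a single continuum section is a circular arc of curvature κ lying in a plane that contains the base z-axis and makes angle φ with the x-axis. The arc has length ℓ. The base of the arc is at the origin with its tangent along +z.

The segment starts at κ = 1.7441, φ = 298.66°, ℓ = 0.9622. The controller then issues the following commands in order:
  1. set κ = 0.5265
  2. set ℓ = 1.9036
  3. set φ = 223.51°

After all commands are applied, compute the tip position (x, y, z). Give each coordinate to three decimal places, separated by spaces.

initial: κ=1.7441, φ=298.66°, ℓ=0.9622
cmd 1: set κ=0.5265 → (κ,φ,ℓ)=(0.5265,298.66°,0.9622) → tip=(0.1144,-0.2093,0.9216)
cmd 2: set ℓ=1.9036 → (κ,φ,ℓ)=(0.5265,298.66°,1.9036) → tip=(0.4205,-0.7693,1.6005)
cmd 3: set φ=223.51° → (κ,φ,ℓ)=(0.5265,223.51°,1.9036) → tip=(-0.6358,-0.6036,1.6005)

-0.636 -0.604 1.601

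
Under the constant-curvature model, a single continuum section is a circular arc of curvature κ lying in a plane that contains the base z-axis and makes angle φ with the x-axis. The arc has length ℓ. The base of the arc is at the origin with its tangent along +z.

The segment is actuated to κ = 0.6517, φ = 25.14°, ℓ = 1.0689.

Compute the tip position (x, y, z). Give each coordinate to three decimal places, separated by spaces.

0.324 0.152 0.985

θ = κ·ℓ = 0.6517 × 1.0689 = 0.69660 rad
ρ = (1 − cos θ)/κ = (1 − 0.76703)/0.6517 = 0.35749
z = sin θ / κ = 0.64162/0.6517 = 0.98453
x = ρ cos φ = 0.35749 × cos(25.14°) = 0.32362
y = ρ sin φ = 0.35749 × sin(25.14°) = 0.15187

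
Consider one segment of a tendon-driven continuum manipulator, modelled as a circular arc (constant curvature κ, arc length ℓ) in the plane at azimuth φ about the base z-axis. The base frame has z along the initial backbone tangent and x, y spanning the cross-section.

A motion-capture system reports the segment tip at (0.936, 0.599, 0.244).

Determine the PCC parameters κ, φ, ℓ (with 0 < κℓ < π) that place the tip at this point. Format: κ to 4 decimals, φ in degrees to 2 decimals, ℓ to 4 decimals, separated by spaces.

ρ = √(x²+y²) = √(0.936² + 0.599²) = 1.11126
φ = atan2(y, x) mod 360° = atan2(0.599, 0.936) = 32.6175°
|p|² = ρ² + z² = 1.11126² + 0.244² = 1.29443
κ = 2ρ / |p|² = 2×1.11126 / 1.29443 = 1.71698
θ = 2·atan2(ρ, z) = 2·atan2(1.11126, 0.244) = 2.70931 rad
ℓ = θ/κ = 2.70931/1.71698 = 1.57795

1.7170 32.62 1.5779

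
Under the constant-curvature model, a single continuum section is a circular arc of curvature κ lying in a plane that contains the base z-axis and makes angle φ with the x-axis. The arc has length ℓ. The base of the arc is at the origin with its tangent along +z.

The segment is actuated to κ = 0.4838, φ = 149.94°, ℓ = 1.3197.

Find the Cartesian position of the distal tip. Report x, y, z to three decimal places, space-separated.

-0.352 0.204 1.232

θ = κ·ℓ = 0.4838 × 1.3197 = 0.63847 rad
ρ = (1 − cos θ)/κ = (1 − 0.80301)/0.4838 = 0.40718
z = sin θ / κ = 0.59597/0.4838 = 1.23185
x = ρ cos φ = 0.40718 × cos(149.94°) = -0.35241
y = ρ sin φ = 0.40718 × sin(149.94°) = 0.20396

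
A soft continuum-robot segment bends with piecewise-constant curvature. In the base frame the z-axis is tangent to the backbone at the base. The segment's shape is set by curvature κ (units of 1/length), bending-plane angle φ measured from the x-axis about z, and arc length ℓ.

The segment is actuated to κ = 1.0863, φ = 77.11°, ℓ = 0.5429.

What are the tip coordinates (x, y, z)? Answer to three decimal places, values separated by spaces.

θ = κ·ℓ = 1.0863 × 0.5429 = 0.58975 rad
ρ = (1 − cos θ)/κ = (1 − 0.83108)/1.0863 = 0.15550
z = sin θ / κ = 0.55616/1.0863 = 0.51197
x = ρ cos φ = 0.15550 × cos(77.11°) = 0.03469
y = ρ sin φ = 0.15550 × sin(77.11°) = 0.15158

0.035 0.152 0.512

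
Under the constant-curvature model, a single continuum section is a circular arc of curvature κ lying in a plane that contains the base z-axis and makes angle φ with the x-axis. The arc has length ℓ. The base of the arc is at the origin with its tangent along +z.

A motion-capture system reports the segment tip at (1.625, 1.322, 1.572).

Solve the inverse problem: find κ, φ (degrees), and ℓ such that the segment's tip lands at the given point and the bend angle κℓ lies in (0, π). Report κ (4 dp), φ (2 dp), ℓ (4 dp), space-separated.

0.6108 39.13 3.0355

ρ = √(x²+y²) = √(1.625² + 1.322²) = 2.09483
φ = atan2(y, x) mod 360° = atan2(1.322, 1.625) = 39.1297°
|p|² = ρ² + z² = 2.09483² + 1.572² = 6.85949
κ = 2ρ / |p|² = 2×2.09483 / 6.85949 = 0.61078
θ = 2·atan2(ρ, z) = 2·atan2(2.09483, 1.572) = 1.85405 rad
ℓ = θ/κ = 1.85405/0.61078 = 3.03554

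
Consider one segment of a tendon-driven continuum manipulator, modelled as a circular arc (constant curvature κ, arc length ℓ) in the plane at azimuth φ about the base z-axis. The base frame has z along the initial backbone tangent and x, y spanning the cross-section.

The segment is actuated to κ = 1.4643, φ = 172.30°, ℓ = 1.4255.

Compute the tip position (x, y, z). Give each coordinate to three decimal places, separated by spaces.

-1.011 0.137 0.594

θ = κ·ℓ = 1.4643 × 1.4255 = 2.08736 rad
ρ = (1 − cos θ)/κ = (1 − -0.49389)/1.4643 = 1.02021
z = sin θ / κ = 0.86952/1.4643 = 0.59381
x = ρ cos φ = 1.02021 × cos(172.30°) = -1.01101
y = ρ sin φ = 1.02021 × sin(172.30°) = 0.13669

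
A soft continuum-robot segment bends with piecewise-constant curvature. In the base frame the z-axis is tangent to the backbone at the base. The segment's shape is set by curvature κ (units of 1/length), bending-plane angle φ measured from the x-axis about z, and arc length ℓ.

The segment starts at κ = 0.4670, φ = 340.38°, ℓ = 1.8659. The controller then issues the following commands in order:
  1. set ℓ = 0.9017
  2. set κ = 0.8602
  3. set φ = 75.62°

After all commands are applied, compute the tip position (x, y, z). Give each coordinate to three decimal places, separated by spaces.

0.083 0.322 0.814

initial: κ=0.4670, φ=340.38°, ℓ=1.8659
cmd 1: set ℓ=0.9017 → (κ,φ,ℓ)=(0.4670,340.38°,0.9017) → tip=(0.1762,-0.0628,0.8753)
cmd 2: set κ=0.8602 → (κ,φ,ℓ)=(0.8602,340.38°,0.9017) → tip=(0.3132,-0.1117,0.8140)
cmd 3: set φ=75.62° → (κ,φ,ℓ)=(0.8602,75.62°,0.9017) → tip=(0.0826,0.3221,0.8140)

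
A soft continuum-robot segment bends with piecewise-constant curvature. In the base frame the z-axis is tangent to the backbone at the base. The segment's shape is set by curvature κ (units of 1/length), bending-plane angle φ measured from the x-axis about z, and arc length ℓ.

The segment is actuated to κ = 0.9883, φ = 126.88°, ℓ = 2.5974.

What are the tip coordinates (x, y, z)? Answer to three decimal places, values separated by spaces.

θ = κ·ℓ = 0.9883 × 2.5974 = 2.56701 rad
ρ = (1 − cos θ)/κ = (1 − -0.83942)/0.9883 = 1.86120
z = sin θ / κ = 0.54348/0.9883 = 0.54992
x = ρ cos φ = 1.86120 × cos(126.88°) = -1.11698
y = ρ sin φ = 1.86120 × sin(126.88°) = 1.48876

-1.117 1.489 0.550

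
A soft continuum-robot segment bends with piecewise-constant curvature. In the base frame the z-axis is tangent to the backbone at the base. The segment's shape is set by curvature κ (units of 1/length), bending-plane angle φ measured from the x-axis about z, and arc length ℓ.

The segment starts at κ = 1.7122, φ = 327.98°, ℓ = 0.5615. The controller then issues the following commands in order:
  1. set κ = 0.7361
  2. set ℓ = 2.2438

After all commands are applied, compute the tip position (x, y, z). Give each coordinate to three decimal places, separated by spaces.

initial: κ=1.7122, φ=327.98°, ℓ=0.5615
cmd 1: set κ=0.7361 → (κ,φ,ℓ)=(0.7361,327.98°,0.5615) → tip=(0.0970,-0.0607,0.5456)
cmd 2: set ℓ=2.2438 → (κ,φ,ℓ)=(0.7361,327.98°,2.2438) → tip=(1.2449,-0.7785,1.3541)

1.245 -0.778 1.354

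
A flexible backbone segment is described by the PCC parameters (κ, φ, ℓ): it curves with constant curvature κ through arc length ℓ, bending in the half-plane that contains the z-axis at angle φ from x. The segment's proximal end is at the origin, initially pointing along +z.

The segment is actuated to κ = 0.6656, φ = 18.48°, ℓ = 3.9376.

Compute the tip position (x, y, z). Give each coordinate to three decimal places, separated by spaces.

2.661 0.889 0.747

θ = κ·ℓ = 0.6656 × 3.9376 = 2.62087 rad
ρ = (1 − cos θ)/κ = (1 − -0.86746)/0.6656 = 2.80568
z = sin θ / κ = 0.49751/0.6656 = 0.74746
x = ρ cos φ = 2.80568 × cos(18.48°) = 2.66100
y = ρ sin φ = 2.80568 × sin(18.48°) = 0.88933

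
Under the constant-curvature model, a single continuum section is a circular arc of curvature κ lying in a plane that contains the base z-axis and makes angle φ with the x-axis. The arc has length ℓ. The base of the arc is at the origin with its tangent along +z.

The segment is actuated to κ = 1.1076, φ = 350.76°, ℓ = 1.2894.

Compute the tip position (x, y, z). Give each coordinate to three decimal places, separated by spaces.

θ = κ·ℓ = 1.1076 × 1.2894 = 1.42814 rad
ρ = (1 − cos θ)/κ = (1 − 0.14217)/1.1076 = 0.77449
z = sin θ / κ = 0.98984/1.1076 = 0.89368
x = ρ cos φ = 0.77449 × cos(350.76°) = 0.76444
y = ρ sin φ = 0.77449 × sin(350.76°) = -0.12436

0.764 -0.124 0.894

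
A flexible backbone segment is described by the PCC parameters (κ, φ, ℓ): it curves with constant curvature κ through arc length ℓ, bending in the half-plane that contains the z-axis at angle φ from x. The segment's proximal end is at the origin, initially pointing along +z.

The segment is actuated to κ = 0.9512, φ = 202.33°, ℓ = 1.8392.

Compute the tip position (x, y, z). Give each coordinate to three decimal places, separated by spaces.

θ = κ·ℓ = 0.9512 × 1.8392 = 1.74945 rad
ρ = (1 − cos θ)/κ = (1 − -0.17770)/0.9512 = 1.23812
z = sin θ / κ = 0.98408/0.9512 = 1.03457
x = ρ cos φ = 1.23812 × cos(202.33°) = -1.14528
y = ρ sin φ = 1.23812 × sin(202.33°) = -0.47041

-1.145 -0.470 1.035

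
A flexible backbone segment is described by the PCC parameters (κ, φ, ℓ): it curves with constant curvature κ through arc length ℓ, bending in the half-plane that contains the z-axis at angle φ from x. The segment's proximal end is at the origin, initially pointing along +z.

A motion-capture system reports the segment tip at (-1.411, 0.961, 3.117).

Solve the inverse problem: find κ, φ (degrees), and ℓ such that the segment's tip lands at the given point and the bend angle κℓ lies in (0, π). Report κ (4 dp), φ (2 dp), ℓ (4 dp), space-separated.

0.2703 145.74 3.7071

ρ = √(x²+y²) = √(-1.411² + 0.961²) = 1.70717
φ = atan2(y, x) mod 360° = atan2(0.961, -1.411) = 145.7421°
|p|² = ρ² + z² = 1.70717² + 3.117² = 12.63013
κ = 2ρ / |p|² = 2×1.70717 / 12.63013 = 0.27033
θ = 2·atan2(ρ, z) = 2·atan2(1.70717, 3.117) = 1.00215 rad
ℓ = θ/κ = 1.00215/0.27033 = 3.70708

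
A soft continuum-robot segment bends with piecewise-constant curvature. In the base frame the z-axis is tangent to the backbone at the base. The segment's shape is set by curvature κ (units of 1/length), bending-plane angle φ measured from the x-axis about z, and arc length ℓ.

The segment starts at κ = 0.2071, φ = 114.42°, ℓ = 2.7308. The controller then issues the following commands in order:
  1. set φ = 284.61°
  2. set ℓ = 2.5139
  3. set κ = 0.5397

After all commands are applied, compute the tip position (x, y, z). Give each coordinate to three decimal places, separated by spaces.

0.368 -1.412 1.811

initial: κ=0.2071, φ=114.42°, ℓ=2.7308
cmd 1: set φ=284.61° → (κ,φ,ℓ)=(0.2071,284.61°,2.7308) → tip=(0.1896,-0.7275,2.5875)
cmd 2: set ℓ=2.5139 → (κ,φ,ℓ)=(0.2071,284.61°,2.5139) → tip=(0.1614,-0.6191,2.4019)
cmd 3: set κ=0.5397 → (κ,φ,ℓ)=(0.5397,284.61°,2.5139) → tip=(0.3681,-1.4121,1.8106)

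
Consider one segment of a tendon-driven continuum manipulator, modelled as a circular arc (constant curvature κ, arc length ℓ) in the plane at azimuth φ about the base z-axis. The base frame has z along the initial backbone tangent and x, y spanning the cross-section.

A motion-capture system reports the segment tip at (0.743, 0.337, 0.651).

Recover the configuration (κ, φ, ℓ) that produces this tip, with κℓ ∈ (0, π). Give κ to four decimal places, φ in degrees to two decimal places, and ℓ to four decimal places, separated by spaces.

ρ = √(x²+y²) = √(0.743² + 0.337²) = 0.81585
φ = atan2(y, x) mod 360° = atan2(0.337, 0.743) = 24.3975°
|p|² = ρ² + z² = 0.81585² + 0.651² = 1.08942
κ = 2ρ / |p|² = 2×0.81585 / 1.08942 = 1.49778
θ = 2·atan2(ρ, z) = 2·atan2(0.81585, 0.651) = 1.79463 rad
ℓ = θ/κ = 1.79463/1.49778 = 1.19819

1.4978 24.40 1.1982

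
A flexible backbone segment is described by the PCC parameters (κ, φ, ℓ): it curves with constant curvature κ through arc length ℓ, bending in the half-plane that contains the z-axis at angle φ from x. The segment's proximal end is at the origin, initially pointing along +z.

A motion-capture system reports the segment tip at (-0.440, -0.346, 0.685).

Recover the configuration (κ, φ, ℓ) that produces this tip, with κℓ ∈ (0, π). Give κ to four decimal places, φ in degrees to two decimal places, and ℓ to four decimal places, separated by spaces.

1.4306 218.18 0.9578

ρ = √(x²+y²) = √(-0.440² + -0.346²) = 0.55975
φ = atan2(y, x) mod 360° = atan2(-0.346, -0.440) = 218.1802°
|p|² = ρ² + z² = 0.55975² + 0.685² = 0.78254
κ = 2ρ / |p|² = 2×0.55975 / 0.78254 = 1.43059
θ = 2·atan2(ρ, z) = 2·atan2(0.55975, 0.685) = 1.37022 rad
ℓ = θ/κ = 1.37022/1.43059 = 0.95780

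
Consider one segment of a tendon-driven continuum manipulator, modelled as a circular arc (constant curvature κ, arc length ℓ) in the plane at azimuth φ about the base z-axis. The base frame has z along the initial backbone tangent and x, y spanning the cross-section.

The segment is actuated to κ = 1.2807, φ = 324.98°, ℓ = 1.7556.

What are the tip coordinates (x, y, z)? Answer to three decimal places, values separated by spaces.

1.040 -0.729 0.608

θ = κ·ℓ = 1.2807 × 1.7556 = 2.24840 rad
ρ = (1 − cos θ)/κ = (1 − -0.62693)/1.2807 = 1.27034
z = sin θ / κ = 0.77908/1.2807 = 0.60832
x = ρ cos φ = 1.27034 × cos(324.98°) = 1.04035
y = ρ sin φ = 1.27034 × sin(324.98°) = -0.72900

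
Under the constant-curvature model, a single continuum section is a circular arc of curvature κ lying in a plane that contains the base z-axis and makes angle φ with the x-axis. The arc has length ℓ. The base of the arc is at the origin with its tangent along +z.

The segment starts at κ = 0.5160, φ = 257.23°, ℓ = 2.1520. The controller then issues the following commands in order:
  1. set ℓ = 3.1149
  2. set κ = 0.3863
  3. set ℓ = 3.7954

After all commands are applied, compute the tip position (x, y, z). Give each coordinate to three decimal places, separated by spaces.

-0.512 -2.261 2.575

initial: κ=0.5160, φ=257.23°, ℓ=2.1520
cmd 1: set ℓ=3.1149 → (κ,φ,ℓ)=(0.5160,257.23°,3.1149) → tip=(-0.4440,-1.9590,1.9367)
cmd 2: set κ=0.3863 → (κ,φ,ℓ)=(0.3863,257.23°,3.1149) → tip=(-0.3666,-1.6175,2.4158)
cmd 3: set ℓ=3.7954 → (κ,φ,ℓ)=(0.3863,257.23°,3.7954) → tip=(-0.5124,-2.2610,2.5745)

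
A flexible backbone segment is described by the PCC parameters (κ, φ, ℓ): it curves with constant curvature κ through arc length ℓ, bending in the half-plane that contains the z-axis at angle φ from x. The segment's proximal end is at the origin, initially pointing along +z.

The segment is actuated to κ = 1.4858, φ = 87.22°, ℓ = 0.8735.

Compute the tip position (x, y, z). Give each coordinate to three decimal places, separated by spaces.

θ = κ·ℓ = 1.4858 × 0.8735 = 1.29785 rad
ρ = (1 − cos θ)/κ = (1 − 0.26957)/1.4858 = 0.49160
z = sin θ / κ = 0.96298/1.4858 = 0.64812
x = ρ cos φ = 0.49160 × cos(87.22°) = 0.02384
y = ρ sin φ = 0.49160 × sin(87.22°) = 0.49103

0.024 0.491 0.648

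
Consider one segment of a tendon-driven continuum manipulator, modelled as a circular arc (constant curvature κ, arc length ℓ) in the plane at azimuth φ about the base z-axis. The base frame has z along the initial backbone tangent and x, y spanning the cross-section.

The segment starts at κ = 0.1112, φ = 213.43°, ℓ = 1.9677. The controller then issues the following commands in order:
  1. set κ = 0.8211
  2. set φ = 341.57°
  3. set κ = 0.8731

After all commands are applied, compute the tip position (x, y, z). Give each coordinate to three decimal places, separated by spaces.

initial: κ=0.1112, φ=213.43°, ℓ=1.9677
cmd 1: set κ=0.8211 → (κ,φ,ℓ)=(0.8211,213.43°,1.9677) → tip=(-1.0620,-0.7011,1.2167)
cmd 2: set φ=341.57° → (κ,φ,ℓ)=(0.8211,341.57°,1.9677) → tip=(1.2073,-0.4023,1.2167)
cmd 3: set κ=0.8731 → (κ,φ,ℓ)=(0.8731,341.57°,1.9677) → tip=(1.2460,-0.4152,1.1330)

1.246 -0.415 1.133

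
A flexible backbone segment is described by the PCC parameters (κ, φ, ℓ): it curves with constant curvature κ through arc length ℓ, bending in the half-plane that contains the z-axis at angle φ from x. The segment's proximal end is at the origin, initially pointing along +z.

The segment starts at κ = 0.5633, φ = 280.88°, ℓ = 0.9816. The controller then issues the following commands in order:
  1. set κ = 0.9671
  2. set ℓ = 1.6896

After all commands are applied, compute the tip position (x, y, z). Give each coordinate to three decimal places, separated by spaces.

initial: κ=0.5633, φ=280.88°, ℓ=0.9816
cmd 1: set κ=0.9671 → (κ,φ,ℓ)=(0.9671,280.88°,0.9816) → tip=(0.0815,-0.4242,0.8407)
cmd 2: set ℓ=1.6896 → (κ,φ,ℓ)=(0.9671,280.88°,1.6896) → tip=(0.2075,-1.0796,1.0320)

0.208 -1.080 1.032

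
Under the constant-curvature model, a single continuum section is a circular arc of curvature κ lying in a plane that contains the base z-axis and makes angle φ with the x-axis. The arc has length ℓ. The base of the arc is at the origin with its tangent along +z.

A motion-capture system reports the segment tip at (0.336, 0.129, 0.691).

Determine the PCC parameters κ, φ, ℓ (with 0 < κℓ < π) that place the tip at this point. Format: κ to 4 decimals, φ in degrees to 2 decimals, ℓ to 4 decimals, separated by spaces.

1.1858 21.00 0.8099

ρ = √(x²+y²) = √(0.336² + 0.129²) = 0.35991
φ = atan2(y, x) mod 360° = atan2(0.129, 0.336) = 21.0032°
|p|² = ρ² + z² = 0.35991² + 0.691² = 0.60702
κ = 2ρ / |p|² = 2×0.35991 / 0.60702 = 1.18584
θ = 2·atan2(ρ, z) = 2·atan2(0.35991, 0.691) = 0.96039 rad
ℓ = θ/κ = 0.96039/1.18584 = 0.80988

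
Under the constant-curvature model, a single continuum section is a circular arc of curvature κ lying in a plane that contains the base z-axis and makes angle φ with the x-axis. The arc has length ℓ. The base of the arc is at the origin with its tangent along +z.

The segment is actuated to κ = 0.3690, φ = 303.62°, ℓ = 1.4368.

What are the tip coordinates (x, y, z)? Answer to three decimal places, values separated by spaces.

0.206 -0.310 1.370

θ = κ·ℓ = 0.3690 × 1.4368 = 0.53018 rad
ρ = (1 − cos θ)/κ = (1 − 0.86272)/0.3690 = 0.37204
z = sin θ / κ = 0.50569/0.3690 = 1.37043
x = ρ cos φ = 0.37204 × cos(303.62°) = 0.20599
y = ρ sin φ = 0.37204 × sin(303.62°) = -0.30981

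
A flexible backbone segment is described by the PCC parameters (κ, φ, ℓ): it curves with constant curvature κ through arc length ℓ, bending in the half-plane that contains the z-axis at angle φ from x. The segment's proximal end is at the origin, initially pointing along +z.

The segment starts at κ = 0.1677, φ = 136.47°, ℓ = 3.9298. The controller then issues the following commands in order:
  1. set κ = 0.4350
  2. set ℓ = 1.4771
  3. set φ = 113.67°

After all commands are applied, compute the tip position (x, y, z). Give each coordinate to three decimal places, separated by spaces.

initial: κ=0.1677, φ=136.47°, ℓ=3.9298
cmd 1: set κ=0.4350 → (κ,φ,ℓ)=(0.4350,136.47°,3.9298) → tip=(-1.8971,1.8021,2.2768)
cmd 2: set ℓ=1.4771 → (κ,φ,ℓ)=(0.4350,136.47°,1.4771) → tip=(-0.3324,0.3157,1.3775)
cmd 3: set φ=113.67° → (κ,φ,ℓ)=(0.4350,113.67°,1.4771) → tip=(-0.1841,0.4199,1.3775)

-0.184 0.420 1.378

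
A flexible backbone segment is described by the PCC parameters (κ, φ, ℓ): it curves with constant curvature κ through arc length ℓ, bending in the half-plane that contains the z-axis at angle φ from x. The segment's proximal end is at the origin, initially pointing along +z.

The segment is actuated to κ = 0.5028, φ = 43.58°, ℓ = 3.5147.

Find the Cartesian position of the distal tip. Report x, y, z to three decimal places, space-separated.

1.722 1.639 1.951

θ = κ·ℓ = 0.5028 × 3.5147 = 1.76719 rad
ρ = (1 − cos θ)/κ = (1 − -0.19513)/0.5028 = 2.37696
z = sin θ / κ = 0.98078/0.5028 = 1.95063
x = ρ cos φ = 2.37696 × cos(43.58°) = 1.72190
y = ρ sin φ = 2.37696 × sin(43.58°) = 1.63860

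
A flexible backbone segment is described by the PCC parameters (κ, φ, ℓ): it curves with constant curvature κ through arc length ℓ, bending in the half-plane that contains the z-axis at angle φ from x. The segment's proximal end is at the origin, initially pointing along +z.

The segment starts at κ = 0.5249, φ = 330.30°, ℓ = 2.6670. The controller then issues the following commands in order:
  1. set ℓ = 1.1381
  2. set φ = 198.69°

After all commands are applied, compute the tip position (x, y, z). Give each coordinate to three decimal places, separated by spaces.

-0.313 -0.106 1.072

initial: κ=0.5249, φ=330.30°, ℓ=2.6670
cmd 1: set ℓ=1.1381 → (κ,φ,ℓ)=(0.5249,330.30°,1.1381) → tip=(0.2866,-0.1635,1.0716)
cmd 2: set φ=198.69° → (κ,φ,ℓ)=(0.5249,198.69°,1.1381) → tip=(-0.3126,-0.1057,1.0716)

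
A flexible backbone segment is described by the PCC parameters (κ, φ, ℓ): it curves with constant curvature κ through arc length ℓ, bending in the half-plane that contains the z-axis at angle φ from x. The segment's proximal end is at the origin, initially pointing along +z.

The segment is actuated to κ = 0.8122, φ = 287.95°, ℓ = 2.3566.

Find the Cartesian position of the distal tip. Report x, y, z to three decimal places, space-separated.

θ = κ·ℓ = 0.8122 × 2.3566 = 1.91403 rad
ρ = (1 − cos θ)/κ = (1 − -0.33653)/0.8122 = 1.64557
z = sin θ / κ = 0.94167/0.8122 = 1.15941
x = ρ cos φ = 1.64557 × cos(287.95°) = 0.50714
y = ρ sin φ = 1.64557 × sin(287.95°) = -1.56548

0.507 -1.565 1.159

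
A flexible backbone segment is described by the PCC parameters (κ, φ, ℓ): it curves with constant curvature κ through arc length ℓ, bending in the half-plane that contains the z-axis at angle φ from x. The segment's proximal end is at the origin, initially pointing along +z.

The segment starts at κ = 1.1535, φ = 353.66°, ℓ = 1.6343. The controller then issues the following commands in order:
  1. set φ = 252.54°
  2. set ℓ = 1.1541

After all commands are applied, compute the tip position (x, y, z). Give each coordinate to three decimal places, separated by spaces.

initial: κ=1.1535, φ=353.66°, ℓ=1.6343
cmd 1: set φ=252.54° → (κ,φ,ℓ)=(1.1535,252.54°,1.6343) → tip=(-0.3405,-1.0827,0.8244)
cmd 2: set ℓ=1.1541 → (κ,φ,ℓ)=(1.1535,252.54°,1.1541) → tip=(-0.1984,-0.6308,0.8422)

-0.198 -0.631 0.842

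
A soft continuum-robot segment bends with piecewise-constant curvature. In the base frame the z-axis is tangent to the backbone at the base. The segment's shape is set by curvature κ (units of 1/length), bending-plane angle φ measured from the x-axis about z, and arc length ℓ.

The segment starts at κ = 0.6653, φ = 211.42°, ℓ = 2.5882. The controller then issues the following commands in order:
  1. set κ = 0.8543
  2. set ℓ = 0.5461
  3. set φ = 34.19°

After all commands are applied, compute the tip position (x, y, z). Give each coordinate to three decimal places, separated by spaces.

initial: κ=0.6653, φ=211.42°, ℓ=2.5882
cmd 1: set κ=0.8543 → (κ,φ,ℓ)=(0.8543,211.42°,2.5882) → tip=(-1.5957,-0.9748,0.9387)
cmd 2: set ℓ=0.5461 → (κ,φ,ℓ)=(0.8543,211.42°,0.5461) → tip=(-0.1068,-0.0652,0.5265)
cmd 3: set φ=34.19° → (κ,φ,ℓ)=(0.8543,34.19°,0.5461) → tip=(0.1035,0.0703,0.5265)

0.103 0.070 0.527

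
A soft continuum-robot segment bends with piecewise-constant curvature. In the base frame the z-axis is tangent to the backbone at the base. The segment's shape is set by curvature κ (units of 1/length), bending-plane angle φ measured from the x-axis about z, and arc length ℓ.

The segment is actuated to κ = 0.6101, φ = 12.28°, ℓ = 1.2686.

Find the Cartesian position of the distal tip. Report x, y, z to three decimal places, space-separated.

θ = κ·ℓ = 0.6101 × 1.2686 = 0.77397 rad
ρ = (1 − cos θ)/κ = (1 − 0.71514)/0.6101 = 0.46691
z = sin θ / κ = 0.69898/0.6101 = 1.14568
x = ρ cos φ = 0.46691 × cos(12.28°) = 0.45623
y = ρ sin φ = 0.46691 × sin(12.28°) = 0.09931

0.456 0.099 1.146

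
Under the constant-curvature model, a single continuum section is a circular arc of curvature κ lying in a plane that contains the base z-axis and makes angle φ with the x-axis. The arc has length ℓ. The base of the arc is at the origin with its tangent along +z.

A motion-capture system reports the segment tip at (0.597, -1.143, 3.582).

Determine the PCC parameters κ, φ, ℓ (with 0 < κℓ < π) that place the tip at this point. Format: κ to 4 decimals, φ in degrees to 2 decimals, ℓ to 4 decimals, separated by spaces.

0.1779 297.58 3.8839

ρ = √(x²+y²) = √(0.597² + -1.143²) = 1.28952
φ = atan2(y, x) mod 360° = atan2(-1.143, 0.597) = 297.5785°
|p|² = ρ² + z² = 1.28952² + 3.582² = 14.49358
κ = 2ρ / |p|² = 2×1.28952 / 14.49358 = 0.17794
θ = 2·atan2(ρ, z) = 2·atan2(1.28952, 3.582) = 0.69111 rad
ℓ = θ/κ = 0.69111/0.17794 = 3.88388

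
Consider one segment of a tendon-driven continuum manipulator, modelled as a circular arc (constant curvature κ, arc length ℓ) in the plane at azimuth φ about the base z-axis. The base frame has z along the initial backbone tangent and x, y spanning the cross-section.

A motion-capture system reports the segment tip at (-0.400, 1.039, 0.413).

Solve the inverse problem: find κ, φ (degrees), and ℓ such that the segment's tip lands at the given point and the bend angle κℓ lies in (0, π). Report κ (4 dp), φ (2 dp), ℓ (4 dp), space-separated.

1.5791 111.06 1.5396

ρ = √(x²+y²) = √(-0.400² + 1.039²) = 1.11334
φ = atan2(y, x) mod 360° = atan2(1.039, -0.400) = 111.0560°
|p|² = ρ² + z² = 1.11334² + 0.413² = 1.41009
κ = 2ρ / |p|² = 2×1.11334 / 1.41009 = 1.57910
θ = 2·atan2(ρ, z) = 2·atan2(1.11334, 0.413) = 2.43115 rad
ℓ = θ/κ = 2.43115/1.57910 = 1.53958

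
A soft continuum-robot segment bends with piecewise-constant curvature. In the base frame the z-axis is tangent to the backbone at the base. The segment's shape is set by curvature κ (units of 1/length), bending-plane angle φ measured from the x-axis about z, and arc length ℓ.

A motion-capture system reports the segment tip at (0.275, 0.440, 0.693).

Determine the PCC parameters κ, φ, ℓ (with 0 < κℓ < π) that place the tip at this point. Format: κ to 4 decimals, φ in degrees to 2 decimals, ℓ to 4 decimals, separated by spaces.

1.3846 57.99 0.9283

ρ = √(x²+y²) = √(0.275² + 0.440²) = 0.51887
φ = atan2(y, x) mod 360° = atan2(0.440, 0.275) = 57.9946°
|p|² = ρ² + z² = 0.51887² + 0.693² = 0.74947
κ = 2ρ / |p|² = 2×0.51887 / 0.74947 = 1.38462
θ = 2·atan2(ρ, z) = 2·atan2(0.51887, 0.693) = 1.28537 rad
ℓ = θ/κ = 1.28537/1.38462 = 0.92832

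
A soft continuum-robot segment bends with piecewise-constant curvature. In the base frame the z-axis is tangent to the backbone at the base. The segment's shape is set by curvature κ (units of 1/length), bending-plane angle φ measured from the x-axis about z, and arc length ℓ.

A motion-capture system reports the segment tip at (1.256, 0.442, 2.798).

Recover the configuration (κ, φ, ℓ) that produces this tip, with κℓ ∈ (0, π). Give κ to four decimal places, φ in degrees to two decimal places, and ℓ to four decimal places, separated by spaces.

0.2773 19.39 3.2029

ρ = √(x²+y²) = √(1.256² + 0.442²) = 1.33150
φ = atan2(y, x) mod 360° = atan2(0.442, 1.256) = 19.3875°
|p|² = ρ² + z² = 1.33150² + 2.798² = 9.60170
κ = 2ρ / |p|² = 2×1.33150 / 9.60170 = 0.27735
θ = 2·atan2(ρ, z) = 2·atan2(1.33150, 2.798) = 0.88833 rad
ℓ = θ/κ = 0.88833/0.27735 = 3.20294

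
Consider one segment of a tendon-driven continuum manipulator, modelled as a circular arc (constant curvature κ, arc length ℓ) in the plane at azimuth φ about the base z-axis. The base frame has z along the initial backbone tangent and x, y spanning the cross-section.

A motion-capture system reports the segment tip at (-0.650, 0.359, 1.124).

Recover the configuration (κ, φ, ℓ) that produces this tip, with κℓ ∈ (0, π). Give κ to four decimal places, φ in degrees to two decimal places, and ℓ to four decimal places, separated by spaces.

0.8183 151.09 1.4268

ρ = √(x²+y²) = √(-0.650² + 0.359²) = 0.74255
φ = atan2(y, x) mod 360° = atan2(0.359, -0.650) = 151.0878°
|p|² = ρ² + z² = 0.74255² + 1.124² = 1.81476
κ = 2ρ / |p|² = 2×0.74255 / 1.81476 = 0.81835
θ = 2·atan2(ρ, z) = 2·atan2(0.74255, 1.124) = 1.16763 rad
ℓ = θ/κ = 1.16763/0.81835 = 1.42681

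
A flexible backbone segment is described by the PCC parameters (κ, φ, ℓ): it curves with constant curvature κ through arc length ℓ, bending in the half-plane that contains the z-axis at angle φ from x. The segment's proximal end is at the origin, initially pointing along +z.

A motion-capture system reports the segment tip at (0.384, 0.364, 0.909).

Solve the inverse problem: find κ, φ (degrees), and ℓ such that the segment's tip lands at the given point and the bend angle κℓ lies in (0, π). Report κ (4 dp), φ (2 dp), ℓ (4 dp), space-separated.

ρ = √(x²+y²) = √(0.384² + 0.364²) = 0.52910
φ = atan2(y, x) mod 360° = atan2(0.364, 0.384) = 43.4684°
|p|² = ρ² + z² = 0.52910² + 0.909² = 1.10623
κ = 2ρ / |p|² = 2×0.52910 / 1.10623 = 0.95659
θ = 2·atan2(ρ, z) = 2·atan2(0.52910, 0.909) = 1.05427 rad
ℓ = θ/κ = 1.05427/0.95659 = 1.10211

0.9566 43.47 1.1021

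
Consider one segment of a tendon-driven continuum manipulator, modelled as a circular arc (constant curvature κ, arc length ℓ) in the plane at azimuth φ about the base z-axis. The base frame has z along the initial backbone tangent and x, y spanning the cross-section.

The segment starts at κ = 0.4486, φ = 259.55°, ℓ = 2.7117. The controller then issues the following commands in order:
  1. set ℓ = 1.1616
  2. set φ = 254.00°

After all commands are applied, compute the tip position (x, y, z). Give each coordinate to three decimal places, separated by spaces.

initial: κ=0.4486, φ=259.55°, ℓ=2.7117
cmd 1: set ℓ=1.1616 → (κ,φ,ℓ)=(0.4486,259.55°,1.1616) → tip=(-0.0537,-0.2910,1.1097)
cmd 2: set φ=254.00° → (κ,φ,ℓ)=(0.4486,254.00°,1.1616) → tip=(-0.0816,-0.2844,1.1097)

-0.082 -0.284 1.110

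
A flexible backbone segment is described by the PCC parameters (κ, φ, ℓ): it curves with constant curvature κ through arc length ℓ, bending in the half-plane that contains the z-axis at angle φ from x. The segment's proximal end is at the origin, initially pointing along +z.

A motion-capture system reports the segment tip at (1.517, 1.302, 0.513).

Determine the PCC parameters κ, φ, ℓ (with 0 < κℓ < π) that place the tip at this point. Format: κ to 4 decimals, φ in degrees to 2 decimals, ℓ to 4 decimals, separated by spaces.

ρ = √(x²+y²) = √(1.517² + 1.302²) = 1.99912
φ = atan2(y, x) mod 360° = atan2(1.302, 1.517) = 40.6386°
|p|² = ρ² + z² = 1.99912² + 0.513² = 4.25966
κ = 2ρ / |p|² = 2×1.99912 / 4.25966 = 0.93863
θ = 2·atan2(ρ, z) = 2·atan2(1.99912, 0.513) = 2.63921 rad
ℓ = θ/κ = 2.63921/0.93863 = 2.81177

0.9386 40.64 2.8118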